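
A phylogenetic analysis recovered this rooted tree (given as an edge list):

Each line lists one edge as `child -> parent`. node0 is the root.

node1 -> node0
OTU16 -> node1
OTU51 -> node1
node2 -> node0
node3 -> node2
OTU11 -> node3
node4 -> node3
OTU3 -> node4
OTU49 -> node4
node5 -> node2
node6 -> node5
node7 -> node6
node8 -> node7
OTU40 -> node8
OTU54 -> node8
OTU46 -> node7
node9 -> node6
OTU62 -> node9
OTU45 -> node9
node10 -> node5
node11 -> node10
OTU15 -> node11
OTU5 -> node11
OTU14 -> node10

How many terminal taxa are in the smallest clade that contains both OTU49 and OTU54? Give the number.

The MRCA of OTU49 and OTU54 is the node subtending ((OTU11,(OTU3,OTU49)),((((OTU40,OTU54),OTU46),(OTU62,OTU45)),((OTU15,OTU5),OTU14))).
That clade contains 11 terminal taxa: OTU11, OTU14, OTU15, OTU3, OTU40, OTU45, OTU46, OTU49, OTU5, OTU54, OTU62.

11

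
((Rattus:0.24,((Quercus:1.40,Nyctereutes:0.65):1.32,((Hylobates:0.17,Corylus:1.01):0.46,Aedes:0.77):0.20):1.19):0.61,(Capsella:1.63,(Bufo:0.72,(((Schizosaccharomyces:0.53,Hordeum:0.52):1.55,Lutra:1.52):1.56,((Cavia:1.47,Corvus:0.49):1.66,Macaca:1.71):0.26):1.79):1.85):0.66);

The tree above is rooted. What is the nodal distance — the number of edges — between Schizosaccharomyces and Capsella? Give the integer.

The MRCA of Schizosaccharomyces and Capsella is the node subtending (Capsella,(Bufo,(((Schizosaccharomyces,Hordeum),Lutra),((Cavia,Corvus),Macaca)))).
From Schizosaccharomyces up to that node: 5 branches. From Capsella up to the same node: 1 branch. Total: 5 + 1 = 6.

6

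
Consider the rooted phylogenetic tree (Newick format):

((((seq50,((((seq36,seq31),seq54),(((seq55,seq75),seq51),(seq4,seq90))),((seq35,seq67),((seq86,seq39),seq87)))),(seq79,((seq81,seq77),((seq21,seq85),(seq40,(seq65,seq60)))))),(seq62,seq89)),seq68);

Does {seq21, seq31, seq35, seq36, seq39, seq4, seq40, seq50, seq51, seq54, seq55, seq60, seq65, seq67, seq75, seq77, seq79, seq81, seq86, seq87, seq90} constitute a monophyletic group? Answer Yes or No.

The MRCA of the listed taxa subtends ((seq50,((((seq36,seq31),seq54),(((seq55,seq75),seq51),(seq4,seq90))),((seq35,seq67),((seq86,seq39),seq87)))),(seq79,((seq81,seq77),((seq21,seq85),(seq40,(seq65,seq60)))))).
That clade also contains seq85, which is not in the proposed group, so the group is not monophyletic.

No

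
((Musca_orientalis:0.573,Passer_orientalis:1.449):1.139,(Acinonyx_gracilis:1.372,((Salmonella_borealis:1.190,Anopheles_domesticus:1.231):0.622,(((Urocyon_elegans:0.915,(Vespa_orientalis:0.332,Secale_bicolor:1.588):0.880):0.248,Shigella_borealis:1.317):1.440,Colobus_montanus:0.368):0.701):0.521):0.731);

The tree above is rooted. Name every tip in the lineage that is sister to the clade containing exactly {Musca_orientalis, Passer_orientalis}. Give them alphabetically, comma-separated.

The clade containing exactly {Musca_orientalis, Passer_orientalis} attaches directly to the root of the tree.
The other lineage descending from that same node — the sister group — is (Acinonyx_gracilis,((Salmonella_borealis,Anopheles_domesticus),(((Urocyon_elegans,(Vespa_orientalis,Secale_bicolor)),Shigella_borealis),Colobus_montanus))); its 8 tips in alphabetical order are the answer.

Acinonyx_gracilis, Anopheles_domesticus, Colobus_montanus, Salmonella_borealis, Secale_bicolor, Shigella_borealis, Urocyon_elegans, Vespa_orientalis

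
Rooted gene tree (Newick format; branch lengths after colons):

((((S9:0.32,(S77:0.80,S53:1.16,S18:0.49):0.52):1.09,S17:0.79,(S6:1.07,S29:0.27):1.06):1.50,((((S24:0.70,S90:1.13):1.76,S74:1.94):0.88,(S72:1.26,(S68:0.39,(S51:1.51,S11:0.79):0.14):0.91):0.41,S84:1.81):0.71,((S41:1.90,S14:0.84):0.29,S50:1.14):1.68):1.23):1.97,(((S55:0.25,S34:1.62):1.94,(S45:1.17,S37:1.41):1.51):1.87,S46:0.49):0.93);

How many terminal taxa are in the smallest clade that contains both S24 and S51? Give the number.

8

The MRCA of S24 and S51 is the node subtending (((S24,S90),S74),(S72,(S68,(S51,S11))),S84).
That clade contains 8 terminal taxa: S11, S24, S51, S68, S72, S74, S84, S90.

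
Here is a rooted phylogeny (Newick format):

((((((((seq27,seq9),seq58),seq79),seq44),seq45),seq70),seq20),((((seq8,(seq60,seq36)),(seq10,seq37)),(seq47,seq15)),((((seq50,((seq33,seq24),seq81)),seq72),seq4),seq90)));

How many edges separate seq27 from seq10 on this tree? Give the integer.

The MRCA of seq27 and seq10 is the root of the tree.
From seq27 up to that node: 8 branches. From seq10 up to the same node: 5 branches. Total: 8 + 5 = 13.

13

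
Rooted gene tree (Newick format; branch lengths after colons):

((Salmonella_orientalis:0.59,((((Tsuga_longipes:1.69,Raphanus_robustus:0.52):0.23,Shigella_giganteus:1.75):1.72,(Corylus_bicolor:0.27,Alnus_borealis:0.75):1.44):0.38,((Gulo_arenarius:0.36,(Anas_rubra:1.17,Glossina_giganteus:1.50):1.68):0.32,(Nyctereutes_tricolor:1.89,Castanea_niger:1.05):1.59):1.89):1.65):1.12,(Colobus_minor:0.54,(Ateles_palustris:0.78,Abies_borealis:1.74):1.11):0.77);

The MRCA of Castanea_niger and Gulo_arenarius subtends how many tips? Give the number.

The MRCA of Castanea_niger and Gulo_arenarius is the node subtending ((Gulo_arenarius,(Anas_rubra,Glossina_giganteus)),(Nyctereutes_tricolor,Castanea_niger)).
That clade contains 5 terminal taxa: Anas_rubra, Castanea_niger, Glossina_giganteus, Gulo_arenarius, Nyctereutes_tricolor.

5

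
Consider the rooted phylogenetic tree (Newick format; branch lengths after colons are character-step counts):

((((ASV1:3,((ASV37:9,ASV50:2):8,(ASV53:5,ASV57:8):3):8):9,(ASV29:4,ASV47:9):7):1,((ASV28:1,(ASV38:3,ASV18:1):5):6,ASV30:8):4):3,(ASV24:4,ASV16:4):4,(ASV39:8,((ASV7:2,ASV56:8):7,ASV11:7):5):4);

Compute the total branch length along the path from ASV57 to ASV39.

The path runs ASV57 → … → MRCA → … → ASV39; the MRCA is the root of the tree.
Branch lengths along that path: 8 + 3 + 8 + 9 + 1 + 3 + 4 + 8 = 44.

44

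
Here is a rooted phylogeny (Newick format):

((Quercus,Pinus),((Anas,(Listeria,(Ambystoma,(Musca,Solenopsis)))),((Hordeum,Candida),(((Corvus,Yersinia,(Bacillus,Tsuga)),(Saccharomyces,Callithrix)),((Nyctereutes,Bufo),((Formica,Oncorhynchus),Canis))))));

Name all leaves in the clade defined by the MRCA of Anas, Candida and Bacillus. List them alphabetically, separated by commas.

Ambystoma, Anas, Bacillus, Bufo, Callithrix, Candida, Canis, Corvus, Formica, Hordeum, Listeria, Musca, Nyctereutes, Oncorhynchus, Saccharomyces, Solenopsis, Tsuga, Yersinia

Tracing Anas: it sits inside (Anas,(Listeria,(Ambystoma,(Musca,Solenopsis)))).
Tracing Candida: it sits inside (Hordeum,Candida).
Tracing Bacillus: it sits inside (Bacillus,Tsuga).
The smallest clade enclosing all 3 is ((Anas,(Listeria,(Ambystoma,(Musca,Solenopsis)))),((Hordeum,Candida),(((Corvus,Yersinia,(Bacillus,Tsuga)),(Saccharomyces,Callithrix)),((Nyctereutes,Bufo),((Formica,Oncorhynchus),Canis))))); the answer is its 18 terminal taxa in alphabetical order.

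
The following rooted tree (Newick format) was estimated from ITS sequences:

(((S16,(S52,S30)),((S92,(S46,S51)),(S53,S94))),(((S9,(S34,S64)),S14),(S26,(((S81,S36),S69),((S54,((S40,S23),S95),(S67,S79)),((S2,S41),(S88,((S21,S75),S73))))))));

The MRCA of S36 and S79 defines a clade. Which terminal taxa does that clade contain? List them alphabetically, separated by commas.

Tracing S36: it sits inside (S81,S36).
Tracing S79: it sits inside (S67,S79).
The smallest clade enclosing both is (((S81,S36),S69),((S54,((S40,S23),S95),(S67,S79)),((S2,S41),(S88,((S21,S75),S73))))); the answer is its 15 terminal taxa in alphabetical order.

S2, S21, S23, S36, S40, S41, S54, S67, S69, S73, S75, S79, S81, S88, S95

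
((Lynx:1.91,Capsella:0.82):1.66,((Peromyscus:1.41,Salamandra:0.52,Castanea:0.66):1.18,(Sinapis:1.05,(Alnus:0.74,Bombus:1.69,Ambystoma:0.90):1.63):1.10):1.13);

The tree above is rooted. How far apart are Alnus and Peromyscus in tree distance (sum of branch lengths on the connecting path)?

6.06

The path runs Alnus → … → MRCA → … → Peromyscus; the MRCA is the node subtending ((Peromyscus,Salamandra,Castanea),(Sinapis,(Alnus,Bombus,Ambystoma))).
Branch lengths along that path: 0.74 + 1.63 + 1.10 + 1.18 + 1.41 = 6.06.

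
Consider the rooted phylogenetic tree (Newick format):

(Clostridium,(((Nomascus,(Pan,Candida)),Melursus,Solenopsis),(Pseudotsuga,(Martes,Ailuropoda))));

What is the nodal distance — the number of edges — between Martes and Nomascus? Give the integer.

The MRCA of Martes and Nomascus is the node subtending (((Nomascus,(Pan,Candida)),Melursus,Solenopsis),(Pseudotsuga,(Martes,Ailuropoda))).
From Martes up to that node: 3 branches. From Nomascus up to the same node: 3 branches. Total: 3 + 3 = 6.

6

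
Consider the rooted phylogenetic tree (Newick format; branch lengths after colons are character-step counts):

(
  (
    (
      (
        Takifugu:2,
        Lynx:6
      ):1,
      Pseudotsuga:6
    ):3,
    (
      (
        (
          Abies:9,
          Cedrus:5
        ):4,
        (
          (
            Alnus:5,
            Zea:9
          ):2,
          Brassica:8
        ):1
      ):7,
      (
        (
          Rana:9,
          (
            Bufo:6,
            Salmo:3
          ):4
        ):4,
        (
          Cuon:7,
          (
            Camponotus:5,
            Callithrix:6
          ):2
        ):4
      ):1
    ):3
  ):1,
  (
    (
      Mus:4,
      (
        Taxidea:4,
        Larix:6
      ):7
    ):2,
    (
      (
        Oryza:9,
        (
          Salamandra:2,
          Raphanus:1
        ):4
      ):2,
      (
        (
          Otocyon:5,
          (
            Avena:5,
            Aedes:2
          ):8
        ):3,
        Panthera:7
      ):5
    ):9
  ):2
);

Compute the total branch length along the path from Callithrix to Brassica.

The path runs Callithrix → … → MRCA → … → Brassica; the MRCA is the node subtending (((Abies,Cedrus),((Alnus,Zea),Brassica)),((Rana,(Bufo,Salmo)),(Cuon,(Camponotus,Callithrix)))).
Branch lengths along that path: 6 + 2 + 4 + 1 + 7 + 1 + 8 = 29.

29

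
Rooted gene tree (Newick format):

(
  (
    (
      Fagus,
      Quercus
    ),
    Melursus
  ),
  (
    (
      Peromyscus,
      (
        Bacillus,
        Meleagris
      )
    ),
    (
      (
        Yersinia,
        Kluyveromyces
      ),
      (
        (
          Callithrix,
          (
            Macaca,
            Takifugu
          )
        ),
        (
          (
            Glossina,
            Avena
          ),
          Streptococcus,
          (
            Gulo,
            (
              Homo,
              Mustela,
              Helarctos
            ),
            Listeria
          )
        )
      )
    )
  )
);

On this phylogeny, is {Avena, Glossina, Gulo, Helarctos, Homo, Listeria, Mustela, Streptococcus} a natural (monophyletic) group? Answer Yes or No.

The most recent common ancestor of these taxa subtends ((Glossina,Avena),Streptococcus,(Gulo,(Homo,Mustela,Helarctos),Listeria)).
That clade has exactly 8 tips — every listed taxon and nothing else — so the group is monophyletic.

Yes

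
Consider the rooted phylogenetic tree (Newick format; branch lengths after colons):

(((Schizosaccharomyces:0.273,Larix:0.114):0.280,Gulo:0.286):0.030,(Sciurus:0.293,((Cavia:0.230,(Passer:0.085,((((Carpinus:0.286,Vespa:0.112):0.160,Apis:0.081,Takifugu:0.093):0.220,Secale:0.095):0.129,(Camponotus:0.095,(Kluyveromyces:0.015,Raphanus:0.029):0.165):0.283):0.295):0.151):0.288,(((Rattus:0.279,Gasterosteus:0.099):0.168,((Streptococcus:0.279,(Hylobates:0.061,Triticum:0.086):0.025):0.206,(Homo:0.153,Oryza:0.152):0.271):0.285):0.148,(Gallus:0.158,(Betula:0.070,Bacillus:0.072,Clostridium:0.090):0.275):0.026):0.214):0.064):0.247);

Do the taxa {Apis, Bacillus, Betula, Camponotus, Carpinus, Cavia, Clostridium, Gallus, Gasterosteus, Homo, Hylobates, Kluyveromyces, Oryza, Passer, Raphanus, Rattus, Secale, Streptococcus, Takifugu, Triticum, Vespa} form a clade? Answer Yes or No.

Yes

The most recent common ancestor of these taxa subtends ((Cavia,(Passer,((((Carpinus,Vespa),Apis,Takifugu),Secale),(Camponotus,(Kluyveromyces,Raphanus))))),(((Rattus,Gasterosteus),((Streptococcus,(Hylobates,Triticum)),(Homo,Oryza))),(Gallus,(Betula,Bacillus,Clostridium)))).
That clade has exactly 21 tips — every listed taxon and nothing else — so the group is monophyletic.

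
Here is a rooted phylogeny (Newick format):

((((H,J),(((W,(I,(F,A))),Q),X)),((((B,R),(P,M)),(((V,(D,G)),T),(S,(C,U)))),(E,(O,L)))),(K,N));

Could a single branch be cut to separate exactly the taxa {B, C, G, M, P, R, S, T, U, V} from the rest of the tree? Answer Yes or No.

No

The MRCA of the listed taxa subtends (((B,R),(P,M)),(((V,(D,G)),T),(S,(C,U)))).
That clade also contains D, which is not in the proposed group, so the group is not monophyletic.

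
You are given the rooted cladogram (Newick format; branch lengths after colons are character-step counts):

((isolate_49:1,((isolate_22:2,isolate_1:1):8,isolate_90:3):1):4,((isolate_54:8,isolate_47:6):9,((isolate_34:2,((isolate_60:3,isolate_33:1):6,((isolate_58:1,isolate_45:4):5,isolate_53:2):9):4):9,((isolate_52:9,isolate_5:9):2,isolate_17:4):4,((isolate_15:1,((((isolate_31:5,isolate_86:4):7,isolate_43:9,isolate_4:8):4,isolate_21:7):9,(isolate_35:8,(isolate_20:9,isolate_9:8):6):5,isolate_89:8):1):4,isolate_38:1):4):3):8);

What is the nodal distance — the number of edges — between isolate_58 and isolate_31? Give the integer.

12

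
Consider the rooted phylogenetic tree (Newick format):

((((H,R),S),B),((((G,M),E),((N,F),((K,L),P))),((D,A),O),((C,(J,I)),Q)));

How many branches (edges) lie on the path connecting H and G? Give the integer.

9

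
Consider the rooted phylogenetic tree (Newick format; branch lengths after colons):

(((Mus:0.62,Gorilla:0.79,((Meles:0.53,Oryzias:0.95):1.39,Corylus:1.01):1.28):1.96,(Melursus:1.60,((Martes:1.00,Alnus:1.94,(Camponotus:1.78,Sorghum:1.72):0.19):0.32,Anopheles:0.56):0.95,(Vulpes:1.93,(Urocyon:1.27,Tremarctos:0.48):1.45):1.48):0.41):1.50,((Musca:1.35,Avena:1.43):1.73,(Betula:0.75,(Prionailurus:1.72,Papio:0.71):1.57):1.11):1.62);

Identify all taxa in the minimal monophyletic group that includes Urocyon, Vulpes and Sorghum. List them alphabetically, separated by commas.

Alnus, Anopheles, Camponotus, Martes, Melursus, Sorghum, Tremarctos, Urocyon, Vulpes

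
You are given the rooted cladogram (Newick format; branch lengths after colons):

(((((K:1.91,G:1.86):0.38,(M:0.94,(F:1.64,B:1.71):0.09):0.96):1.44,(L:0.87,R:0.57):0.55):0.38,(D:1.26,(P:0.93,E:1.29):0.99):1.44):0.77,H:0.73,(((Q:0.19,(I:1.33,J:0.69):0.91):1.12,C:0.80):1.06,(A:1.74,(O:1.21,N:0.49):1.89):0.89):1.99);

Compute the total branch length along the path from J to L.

8.34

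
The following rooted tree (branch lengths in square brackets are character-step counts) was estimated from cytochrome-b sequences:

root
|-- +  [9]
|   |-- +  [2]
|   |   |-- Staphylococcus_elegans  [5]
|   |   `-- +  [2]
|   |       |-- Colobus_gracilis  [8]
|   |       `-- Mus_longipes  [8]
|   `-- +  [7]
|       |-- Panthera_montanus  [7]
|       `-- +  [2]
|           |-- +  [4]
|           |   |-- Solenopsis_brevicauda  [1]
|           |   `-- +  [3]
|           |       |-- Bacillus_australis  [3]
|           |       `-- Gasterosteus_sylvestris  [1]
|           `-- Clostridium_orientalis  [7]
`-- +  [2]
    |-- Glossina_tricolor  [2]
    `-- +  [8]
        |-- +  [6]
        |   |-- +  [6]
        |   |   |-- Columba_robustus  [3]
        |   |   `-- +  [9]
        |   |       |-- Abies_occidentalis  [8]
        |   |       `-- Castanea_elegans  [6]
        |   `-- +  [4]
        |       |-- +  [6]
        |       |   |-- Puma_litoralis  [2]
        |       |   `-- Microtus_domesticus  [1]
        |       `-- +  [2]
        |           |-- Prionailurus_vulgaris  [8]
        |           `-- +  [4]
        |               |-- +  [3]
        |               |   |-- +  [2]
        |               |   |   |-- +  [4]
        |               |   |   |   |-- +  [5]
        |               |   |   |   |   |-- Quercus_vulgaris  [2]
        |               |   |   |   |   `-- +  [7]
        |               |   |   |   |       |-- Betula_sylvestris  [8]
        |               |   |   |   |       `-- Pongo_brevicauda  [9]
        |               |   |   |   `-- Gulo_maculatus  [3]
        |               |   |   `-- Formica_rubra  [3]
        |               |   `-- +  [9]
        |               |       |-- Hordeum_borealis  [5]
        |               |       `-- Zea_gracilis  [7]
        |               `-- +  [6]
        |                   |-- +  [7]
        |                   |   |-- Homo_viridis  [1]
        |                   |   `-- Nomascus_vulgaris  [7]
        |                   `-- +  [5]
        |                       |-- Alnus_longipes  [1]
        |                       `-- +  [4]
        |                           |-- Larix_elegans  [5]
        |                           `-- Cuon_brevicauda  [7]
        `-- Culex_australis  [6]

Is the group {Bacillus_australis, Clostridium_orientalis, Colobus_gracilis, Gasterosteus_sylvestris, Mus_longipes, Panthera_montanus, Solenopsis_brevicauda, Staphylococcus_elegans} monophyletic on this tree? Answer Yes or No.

The most recent common ancestor of these taxa subtends ((Staphylococcus_elegans,(Colobus_gracilis,Mus_longipes)),(Panthera_montanus,((Solenopsis_brevicauda,(Bacillus_australis,Gasterosteus_sylvestris)),Clostridium_orientalis))).
That clade has exactly 8 tips — every listed taxon and nothing else — so the group is monophyletic.

Yes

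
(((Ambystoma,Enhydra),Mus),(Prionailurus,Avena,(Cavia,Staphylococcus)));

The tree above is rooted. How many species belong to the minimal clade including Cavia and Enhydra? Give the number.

7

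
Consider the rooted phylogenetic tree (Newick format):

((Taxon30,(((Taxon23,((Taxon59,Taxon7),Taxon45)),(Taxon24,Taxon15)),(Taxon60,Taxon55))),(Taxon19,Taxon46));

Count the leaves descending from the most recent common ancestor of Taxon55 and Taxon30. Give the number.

The MRCA of Taxon55 and Taxon30 is the node subtending (Taxon30,(((Taxon23,((Taxon59,Taxon7),Taxon45)),(Taxon24,Taxon15)),(Taxon60,Taxon55))).
That clade contains 9 terminal taxa: Taxon15, Taxon23, Taxon24, Taxon30, Taxon45, Taxon55, Taxon59, Taxon60, Taxon7.

9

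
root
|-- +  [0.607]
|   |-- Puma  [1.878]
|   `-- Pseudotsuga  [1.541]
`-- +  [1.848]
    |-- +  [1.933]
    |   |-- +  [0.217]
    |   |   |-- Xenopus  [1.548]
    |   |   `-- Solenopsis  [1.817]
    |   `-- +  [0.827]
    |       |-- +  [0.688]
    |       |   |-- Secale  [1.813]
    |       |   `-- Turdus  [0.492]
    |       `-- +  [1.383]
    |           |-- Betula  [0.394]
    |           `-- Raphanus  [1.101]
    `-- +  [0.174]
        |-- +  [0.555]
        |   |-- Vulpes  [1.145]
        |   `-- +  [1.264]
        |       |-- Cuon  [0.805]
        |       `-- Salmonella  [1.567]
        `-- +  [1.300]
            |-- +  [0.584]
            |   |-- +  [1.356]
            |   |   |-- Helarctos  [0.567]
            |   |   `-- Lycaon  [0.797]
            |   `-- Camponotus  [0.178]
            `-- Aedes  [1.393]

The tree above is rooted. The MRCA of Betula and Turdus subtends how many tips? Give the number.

4

The MRCA of Betula and Turdus is the node subtending ((Secale,Turdus),(Betula,Raphanus)).
That clade contains 4 terminal taxa: Betula, Raphanus, Secale, Turdus.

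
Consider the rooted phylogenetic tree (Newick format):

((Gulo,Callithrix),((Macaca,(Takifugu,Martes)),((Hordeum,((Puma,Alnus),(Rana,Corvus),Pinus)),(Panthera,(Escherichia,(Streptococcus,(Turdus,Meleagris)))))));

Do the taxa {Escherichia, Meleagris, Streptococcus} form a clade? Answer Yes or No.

No

The MRCA of the listed taxa subtends (Escherichia,(Streptococcus,(Turdus,Meleagris))).
That clade also contains Turdus, which is not in the proposed group, so the group is not monophyletic.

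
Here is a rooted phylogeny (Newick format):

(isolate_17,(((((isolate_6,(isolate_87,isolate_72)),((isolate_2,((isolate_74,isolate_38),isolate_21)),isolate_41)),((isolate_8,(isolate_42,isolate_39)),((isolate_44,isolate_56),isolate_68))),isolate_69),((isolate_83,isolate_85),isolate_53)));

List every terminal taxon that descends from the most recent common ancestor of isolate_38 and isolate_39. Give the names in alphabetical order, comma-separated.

isolate_2, isolate_21, isolate_38, isolate_39, isolate_41, isolate_42, isolate_44, isolate_56, isolate_6, isolate_68, isolate_72, isolate_74, isolate_8, isolate_87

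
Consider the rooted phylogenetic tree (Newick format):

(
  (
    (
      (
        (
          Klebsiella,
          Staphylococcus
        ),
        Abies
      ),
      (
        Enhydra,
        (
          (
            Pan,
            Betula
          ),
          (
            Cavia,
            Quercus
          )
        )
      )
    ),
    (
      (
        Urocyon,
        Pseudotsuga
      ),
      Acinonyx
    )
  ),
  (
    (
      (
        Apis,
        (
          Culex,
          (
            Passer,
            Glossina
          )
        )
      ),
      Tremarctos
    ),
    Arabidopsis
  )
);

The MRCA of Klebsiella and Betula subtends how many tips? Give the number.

8

The MRCA of Klebsiella and Betula is the node subtending (((Klebsiella,Staphylococcus),Abies),(Enhydra,((Pan,Betula),(Cavia,Quercus)))).
That clade contains 8 terminal taxa: Abies, Betula, Cavia, Enhydra, Klebsiella, Pan, Quercus, Staphylococcus.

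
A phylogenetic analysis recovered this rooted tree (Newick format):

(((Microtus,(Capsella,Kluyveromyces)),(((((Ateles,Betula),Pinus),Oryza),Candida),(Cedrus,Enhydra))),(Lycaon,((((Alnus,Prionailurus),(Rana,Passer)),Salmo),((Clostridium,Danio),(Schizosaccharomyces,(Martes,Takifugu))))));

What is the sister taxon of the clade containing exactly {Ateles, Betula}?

The clade containing exactly {Ateles, Betula} attaches to the tree at the node subtending ((Ateles,Betula),Pinus).
The other lineage descending from that same node — the sister group — is the single tip Pinus.

Pinus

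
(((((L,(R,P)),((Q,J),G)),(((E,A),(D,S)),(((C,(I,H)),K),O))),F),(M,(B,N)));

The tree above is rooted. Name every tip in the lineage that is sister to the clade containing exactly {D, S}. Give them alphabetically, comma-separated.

A, E

The clade containing exactly {D, S} attaches to the tree at the node subtending ((E,A),(D,S)).
The other lineage descending from that same node — the sister group — is (E,A); its 2 tips in alphabetical order are the answer.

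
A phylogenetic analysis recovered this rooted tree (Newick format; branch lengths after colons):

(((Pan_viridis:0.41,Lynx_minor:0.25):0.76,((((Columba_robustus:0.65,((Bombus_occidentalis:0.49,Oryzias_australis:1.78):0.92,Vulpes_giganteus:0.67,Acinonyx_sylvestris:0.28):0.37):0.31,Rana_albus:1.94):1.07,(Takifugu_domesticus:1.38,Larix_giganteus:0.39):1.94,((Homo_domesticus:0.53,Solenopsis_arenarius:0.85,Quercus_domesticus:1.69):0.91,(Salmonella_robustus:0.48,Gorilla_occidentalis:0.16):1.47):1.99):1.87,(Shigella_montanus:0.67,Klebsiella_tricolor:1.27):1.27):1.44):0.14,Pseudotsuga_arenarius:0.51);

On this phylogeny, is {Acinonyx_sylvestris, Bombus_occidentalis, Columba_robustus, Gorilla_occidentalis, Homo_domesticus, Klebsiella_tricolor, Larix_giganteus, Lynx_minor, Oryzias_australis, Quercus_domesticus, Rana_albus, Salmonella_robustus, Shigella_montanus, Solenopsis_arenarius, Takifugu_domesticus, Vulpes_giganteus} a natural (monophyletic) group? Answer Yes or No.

The MRCA of the listed taxa subtends ((Pan_viridis,Lynx_minor),((((Columba_robustus,((Bombus_occidentalis,Oryzias_australis),Vulpes_giganteus,Acinonyx_sylvestris)),Rana_albus),(Takifugu_domesticus,Larix_giganteus),((Homo_domesticus,Solenopsis_arenarius,Quercus_domesticus),(Salmonella_robustus,Gorilla_occidentalis))),(Shigella_montanus,Klebsiella_tricolor))).
That clade also contains Pan_viridis, which is not in the proposed group, so the group is not monophyletic.

No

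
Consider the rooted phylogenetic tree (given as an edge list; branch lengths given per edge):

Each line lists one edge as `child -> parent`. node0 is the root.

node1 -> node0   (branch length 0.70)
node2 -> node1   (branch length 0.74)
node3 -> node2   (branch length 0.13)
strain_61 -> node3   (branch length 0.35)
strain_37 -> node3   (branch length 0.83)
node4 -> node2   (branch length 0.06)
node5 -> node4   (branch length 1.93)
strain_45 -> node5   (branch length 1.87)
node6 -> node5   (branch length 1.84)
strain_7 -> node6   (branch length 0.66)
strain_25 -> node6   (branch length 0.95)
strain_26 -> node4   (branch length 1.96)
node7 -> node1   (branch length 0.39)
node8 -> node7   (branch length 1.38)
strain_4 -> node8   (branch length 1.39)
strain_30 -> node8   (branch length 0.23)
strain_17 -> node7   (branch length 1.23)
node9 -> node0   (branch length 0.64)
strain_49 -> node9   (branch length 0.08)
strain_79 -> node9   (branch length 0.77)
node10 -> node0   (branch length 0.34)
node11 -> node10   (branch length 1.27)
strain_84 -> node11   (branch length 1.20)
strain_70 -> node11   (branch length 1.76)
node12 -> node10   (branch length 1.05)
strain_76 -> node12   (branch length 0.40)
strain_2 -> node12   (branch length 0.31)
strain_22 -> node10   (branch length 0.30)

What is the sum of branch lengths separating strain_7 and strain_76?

7.72

The path runs strain_7 → … → MRCA → … → strain_76; the MRCA is the root of the tree.
Branch lengths along that path: 0.66 + 1.84 + 1.93 + 0.06 + 0.74 + 0.70 + 0.34 + 1.05 + 0.40 = 7.72.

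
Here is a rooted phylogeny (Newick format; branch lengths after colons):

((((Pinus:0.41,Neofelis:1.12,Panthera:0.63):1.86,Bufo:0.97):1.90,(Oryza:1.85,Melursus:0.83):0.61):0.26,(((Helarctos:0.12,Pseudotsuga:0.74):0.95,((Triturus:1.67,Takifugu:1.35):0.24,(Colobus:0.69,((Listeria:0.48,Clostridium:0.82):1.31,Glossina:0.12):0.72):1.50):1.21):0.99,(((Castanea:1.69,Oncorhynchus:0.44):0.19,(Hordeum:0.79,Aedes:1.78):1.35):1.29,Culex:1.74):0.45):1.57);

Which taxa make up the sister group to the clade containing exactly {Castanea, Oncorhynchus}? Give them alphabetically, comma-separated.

The clade containing exactly {Castanea, Oncorhynchus} attaches to the tree at the node subtending ((Castanea,Oncorhynchus),(Hordeum,Aedes)).
The other lineage descending from that same node — the sister group — is (Hordeum,Aedes); its 2 tips in alphabetical order are the answer.

Aedes, Hordeum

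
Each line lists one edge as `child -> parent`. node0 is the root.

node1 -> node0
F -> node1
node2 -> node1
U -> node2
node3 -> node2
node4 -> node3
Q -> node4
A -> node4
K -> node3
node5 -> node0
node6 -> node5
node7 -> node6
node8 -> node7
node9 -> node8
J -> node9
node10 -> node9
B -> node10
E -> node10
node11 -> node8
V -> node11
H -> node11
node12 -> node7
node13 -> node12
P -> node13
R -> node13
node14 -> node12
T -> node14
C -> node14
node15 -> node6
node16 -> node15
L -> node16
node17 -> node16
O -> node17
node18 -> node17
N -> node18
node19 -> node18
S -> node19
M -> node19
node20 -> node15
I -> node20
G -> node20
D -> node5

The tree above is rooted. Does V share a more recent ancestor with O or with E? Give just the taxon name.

The MRCA of V and E subtends ((J,(B,E)),(V,H)) (5 taxa).
The MRCA of V and O subtends ((((J,(B,E)),(V,H)),((P,R),(T,C))),((L,(O,(N,(S,M)))),(I,G))) (16 taxa).
The first is nested inside the second, so V shares a more recent common ancestor with E.

E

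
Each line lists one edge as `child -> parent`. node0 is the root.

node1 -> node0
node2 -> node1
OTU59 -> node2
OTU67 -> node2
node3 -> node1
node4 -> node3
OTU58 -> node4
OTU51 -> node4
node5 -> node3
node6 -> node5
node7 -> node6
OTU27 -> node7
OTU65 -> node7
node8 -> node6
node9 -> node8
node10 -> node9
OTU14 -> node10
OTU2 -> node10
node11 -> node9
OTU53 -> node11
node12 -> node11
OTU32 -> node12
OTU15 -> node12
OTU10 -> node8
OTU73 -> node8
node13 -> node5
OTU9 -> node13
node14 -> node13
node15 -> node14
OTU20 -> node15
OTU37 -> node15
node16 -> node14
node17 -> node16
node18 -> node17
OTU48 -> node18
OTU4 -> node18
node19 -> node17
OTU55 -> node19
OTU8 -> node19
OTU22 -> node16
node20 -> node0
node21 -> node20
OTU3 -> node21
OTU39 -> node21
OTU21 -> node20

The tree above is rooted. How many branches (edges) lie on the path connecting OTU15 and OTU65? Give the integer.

7

The MRCA of OTU15 and OTU65 is the node subtending ((OTU27,OTU65),(((OTU14,OTU2),(OTU53,(OTU32,OTU15))),OTU10,OTU73)).
From OTU15 up to that node: 5 branches. From OTU65 up to the same node: 2 branches. Total: 5 + 2 = 7.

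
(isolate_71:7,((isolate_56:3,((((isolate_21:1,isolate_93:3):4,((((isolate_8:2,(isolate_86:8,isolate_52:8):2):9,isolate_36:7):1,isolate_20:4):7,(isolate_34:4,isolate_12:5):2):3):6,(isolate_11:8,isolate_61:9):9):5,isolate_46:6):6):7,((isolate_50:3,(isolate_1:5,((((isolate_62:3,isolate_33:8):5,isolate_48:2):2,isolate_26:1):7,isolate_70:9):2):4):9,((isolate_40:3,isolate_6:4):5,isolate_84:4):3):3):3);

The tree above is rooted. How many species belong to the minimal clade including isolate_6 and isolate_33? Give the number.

The MRCA of isolate_6 and isolate_33 is the node subtending ((isolate_50,(isolate_1,((((isolate_62,isolate_33),isolate_48),isolate_26),isolate_70))),((isolate_40,isolate_6),isolate_84)).
That clade contains 10 terminal taxa: isolate_1, isolate_26, isolate_33, isolate_40, isolate_48, isolate_50, isolate_6, isolate_62, isolate_70, isolate_84.

10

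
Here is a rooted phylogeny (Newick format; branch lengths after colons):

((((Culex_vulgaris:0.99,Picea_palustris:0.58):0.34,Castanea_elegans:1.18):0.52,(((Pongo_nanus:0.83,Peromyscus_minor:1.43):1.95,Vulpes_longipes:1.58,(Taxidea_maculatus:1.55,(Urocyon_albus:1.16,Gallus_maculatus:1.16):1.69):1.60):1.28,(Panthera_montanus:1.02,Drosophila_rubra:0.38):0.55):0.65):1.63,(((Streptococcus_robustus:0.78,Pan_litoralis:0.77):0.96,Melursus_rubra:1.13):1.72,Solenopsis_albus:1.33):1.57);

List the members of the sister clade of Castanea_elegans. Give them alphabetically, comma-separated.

Culex_vulgaris, Picea_palustris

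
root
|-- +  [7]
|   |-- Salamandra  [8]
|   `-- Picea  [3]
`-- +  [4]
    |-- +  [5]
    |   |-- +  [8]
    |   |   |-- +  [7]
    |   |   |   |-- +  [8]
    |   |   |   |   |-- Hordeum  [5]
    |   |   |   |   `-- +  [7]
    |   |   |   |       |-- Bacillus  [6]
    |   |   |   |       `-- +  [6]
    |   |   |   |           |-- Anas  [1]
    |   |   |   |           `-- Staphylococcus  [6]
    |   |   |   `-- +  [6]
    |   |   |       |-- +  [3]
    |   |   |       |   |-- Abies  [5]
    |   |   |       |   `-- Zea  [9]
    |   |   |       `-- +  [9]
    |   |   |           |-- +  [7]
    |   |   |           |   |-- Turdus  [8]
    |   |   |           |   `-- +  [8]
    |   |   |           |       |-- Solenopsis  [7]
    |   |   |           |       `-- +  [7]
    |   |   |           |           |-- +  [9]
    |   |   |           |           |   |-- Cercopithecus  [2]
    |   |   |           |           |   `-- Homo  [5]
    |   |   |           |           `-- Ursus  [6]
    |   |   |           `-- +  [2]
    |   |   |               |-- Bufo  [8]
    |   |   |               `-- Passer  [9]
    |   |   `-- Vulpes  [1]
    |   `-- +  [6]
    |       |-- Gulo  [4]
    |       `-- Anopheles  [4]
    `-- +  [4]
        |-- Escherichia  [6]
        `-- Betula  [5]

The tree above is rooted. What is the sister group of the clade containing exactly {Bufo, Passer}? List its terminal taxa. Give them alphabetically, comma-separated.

Cercopithecus, Homo, Solenopsis, Turdus, Ursus

The clade containing exactly {Bufo, Passer} attaches to the tree at the node subtending ((Turdus,(Solenopsis,((Cercopithecus,Homo),Ursus))),(Bufo,Passer)).
The other lineage descending from that same node — the sister group — is (Turdus,(Solenopsis,((Cercopithecus,Homo),Ursus))); its 5 tips in alphabetical order are the answer.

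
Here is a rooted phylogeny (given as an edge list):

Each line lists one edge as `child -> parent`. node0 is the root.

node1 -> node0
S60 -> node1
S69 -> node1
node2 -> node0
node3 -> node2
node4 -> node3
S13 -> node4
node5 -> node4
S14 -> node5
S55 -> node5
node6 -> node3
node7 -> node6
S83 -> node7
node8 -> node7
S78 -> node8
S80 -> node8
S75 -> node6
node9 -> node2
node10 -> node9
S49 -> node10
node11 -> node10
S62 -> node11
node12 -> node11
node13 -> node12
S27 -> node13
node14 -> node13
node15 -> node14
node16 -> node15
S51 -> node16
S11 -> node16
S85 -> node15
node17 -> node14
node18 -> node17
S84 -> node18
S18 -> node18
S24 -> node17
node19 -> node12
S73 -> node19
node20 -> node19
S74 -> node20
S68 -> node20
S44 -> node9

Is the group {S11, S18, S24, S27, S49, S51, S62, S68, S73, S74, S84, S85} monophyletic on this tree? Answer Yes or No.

Yes

The most recent common ancestor of these taxa subtends (S49,(S62,((S27,(((S51,S11),S85),((S84,S18),S24))),(S73,(S74,S68))))).
That clade has exactly 12 tips — every listed taxon and nothing else — so the group is monophyletic.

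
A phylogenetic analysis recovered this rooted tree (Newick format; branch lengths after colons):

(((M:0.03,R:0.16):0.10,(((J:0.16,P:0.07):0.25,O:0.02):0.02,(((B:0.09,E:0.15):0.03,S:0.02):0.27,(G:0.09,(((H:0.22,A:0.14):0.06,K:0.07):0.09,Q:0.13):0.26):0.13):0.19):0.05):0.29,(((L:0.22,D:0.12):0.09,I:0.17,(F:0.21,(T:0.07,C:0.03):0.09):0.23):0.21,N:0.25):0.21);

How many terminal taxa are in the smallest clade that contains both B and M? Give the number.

13

The MRCA of B and M is the node subtending ((M,R),(((J,P),O),(((B,E),S),(G,(((H,A),K),Q))))).
That clade contains 13 terminal taxa: A, B, E, G, H, J, K, M, O, P, Q, R, S.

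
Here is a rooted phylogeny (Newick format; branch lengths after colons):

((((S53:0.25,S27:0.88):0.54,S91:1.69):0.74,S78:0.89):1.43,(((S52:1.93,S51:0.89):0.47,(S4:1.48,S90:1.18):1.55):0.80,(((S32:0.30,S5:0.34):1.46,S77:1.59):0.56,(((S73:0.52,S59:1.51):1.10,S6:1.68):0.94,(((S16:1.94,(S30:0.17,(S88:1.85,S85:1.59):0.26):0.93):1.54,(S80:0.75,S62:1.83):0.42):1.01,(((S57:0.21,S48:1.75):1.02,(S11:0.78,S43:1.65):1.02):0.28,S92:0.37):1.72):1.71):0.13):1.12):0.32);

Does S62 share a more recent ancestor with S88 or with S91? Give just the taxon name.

S88

The MRCA of S62 and S88 subtends ((S16,(S30,(S88,S85))),(S80,S62)) (6 taxa).
The MRCA of S62 and S91 is the root, subtending the entire tree (25 taxa).
The first is nested inside the second, so S62 shares a more recent common ancestor with S88.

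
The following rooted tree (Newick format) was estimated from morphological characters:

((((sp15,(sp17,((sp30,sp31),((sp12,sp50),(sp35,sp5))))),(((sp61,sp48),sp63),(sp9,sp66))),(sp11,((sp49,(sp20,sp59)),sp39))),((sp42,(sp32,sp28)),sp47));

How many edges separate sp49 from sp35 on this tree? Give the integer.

The MRCA of sp49 and sp35 is the node subtending (((sp15,(sp17,((sp30,sp31),((sp12,sp50),(sp35,sp5))))),(((sp61,sp48),sp63),(sp9,sp66))),(sp11,((sp49,(sp20,sp59)),sp39))).
From sp49 up to that node: 4 branches. From sp35 up to the same node: 7 branches. Total: 4 + 7 = 11.

11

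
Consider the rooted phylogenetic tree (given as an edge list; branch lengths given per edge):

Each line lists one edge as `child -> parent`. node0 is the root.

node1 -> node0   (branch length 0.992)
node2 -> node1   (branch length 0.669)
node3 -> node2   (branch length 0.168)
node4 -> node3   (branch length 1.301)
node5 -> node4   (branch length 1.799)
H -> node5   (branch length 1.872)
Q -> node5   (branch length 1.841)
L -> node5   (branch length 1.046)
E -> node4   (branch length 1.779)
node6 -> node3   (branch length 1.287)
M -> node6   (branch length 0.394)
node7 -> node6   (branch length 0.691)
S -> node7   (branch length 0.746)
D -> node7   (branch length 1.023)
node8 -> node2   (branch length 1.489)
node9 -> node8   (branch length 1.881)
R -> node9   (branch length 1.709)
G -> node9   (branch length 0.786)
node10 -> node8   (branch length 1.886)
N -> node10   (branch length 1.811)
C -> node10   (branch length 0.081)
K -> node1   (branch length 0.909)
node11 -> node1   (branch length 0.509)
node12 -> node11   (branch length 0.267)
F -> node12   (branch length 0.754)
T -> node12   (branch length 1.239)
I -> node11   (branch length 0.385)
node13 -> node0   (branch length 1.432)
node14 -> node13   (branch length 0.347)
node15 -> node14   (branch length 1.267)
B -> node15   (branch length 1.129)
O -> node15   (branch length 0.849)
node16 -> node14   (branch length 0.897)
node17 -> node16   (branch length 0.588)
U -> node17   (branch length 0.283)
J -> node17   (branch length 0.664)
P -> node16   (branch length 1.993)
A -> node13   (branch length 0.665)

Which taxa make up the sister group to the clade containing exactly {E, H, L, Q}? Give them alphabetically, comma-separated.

D, M, S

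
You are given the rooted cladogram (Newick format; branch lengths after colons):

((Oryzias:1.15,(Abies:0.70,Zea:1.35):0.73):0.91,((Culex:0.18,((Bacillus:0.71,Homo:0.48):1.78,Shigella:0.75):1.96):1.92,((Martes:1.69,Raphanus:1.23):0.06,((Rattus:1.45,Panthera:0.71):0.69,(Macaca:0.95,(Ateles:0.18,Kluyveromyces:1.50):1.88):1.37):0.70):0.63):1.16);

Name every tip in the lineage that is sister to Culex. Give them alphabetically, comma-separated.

Bacillus, Homo, Shigella

Culex attaches to the tree at the node subtending (Culex,((Bacillus,Homo),Shigella)).
The other lineage descending from that same node — the sister group — is ((Bacillus,Homo),Shigella); its 3 tips in alphabetical order are the answer.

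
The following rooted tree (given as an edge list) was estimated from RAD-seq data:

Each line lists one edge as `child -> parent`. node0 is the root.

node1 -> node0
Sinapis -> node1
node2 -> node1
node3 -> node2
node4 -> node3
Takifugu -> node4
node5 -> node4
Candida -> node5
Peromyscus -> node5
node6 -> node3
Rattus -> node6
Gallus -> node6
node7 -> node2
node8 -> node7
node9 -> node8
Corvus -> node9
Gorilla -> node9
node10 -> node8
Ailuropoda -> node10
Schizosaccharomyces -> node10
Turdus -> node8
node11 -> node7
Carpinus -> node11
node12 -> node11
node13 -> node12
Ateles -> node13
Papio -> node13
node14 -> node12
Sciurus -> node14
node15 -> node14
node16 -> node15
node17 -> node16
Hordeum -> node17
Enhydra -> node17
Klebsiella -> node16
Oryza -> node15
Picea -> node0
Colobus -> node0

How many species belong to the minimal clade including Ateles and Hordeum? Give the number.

7

The MRCA of Ateles and Hordeum is the node subtending ((Ateles,Papio),(Sciurus,(((Hordeum,Enhydra),Klebsiella),Oryza))).
That clade contains 7 terminal taxa: Ateles, Enhydra, Hordeum, Klebsiella, Oryza, Papio, Sciurus.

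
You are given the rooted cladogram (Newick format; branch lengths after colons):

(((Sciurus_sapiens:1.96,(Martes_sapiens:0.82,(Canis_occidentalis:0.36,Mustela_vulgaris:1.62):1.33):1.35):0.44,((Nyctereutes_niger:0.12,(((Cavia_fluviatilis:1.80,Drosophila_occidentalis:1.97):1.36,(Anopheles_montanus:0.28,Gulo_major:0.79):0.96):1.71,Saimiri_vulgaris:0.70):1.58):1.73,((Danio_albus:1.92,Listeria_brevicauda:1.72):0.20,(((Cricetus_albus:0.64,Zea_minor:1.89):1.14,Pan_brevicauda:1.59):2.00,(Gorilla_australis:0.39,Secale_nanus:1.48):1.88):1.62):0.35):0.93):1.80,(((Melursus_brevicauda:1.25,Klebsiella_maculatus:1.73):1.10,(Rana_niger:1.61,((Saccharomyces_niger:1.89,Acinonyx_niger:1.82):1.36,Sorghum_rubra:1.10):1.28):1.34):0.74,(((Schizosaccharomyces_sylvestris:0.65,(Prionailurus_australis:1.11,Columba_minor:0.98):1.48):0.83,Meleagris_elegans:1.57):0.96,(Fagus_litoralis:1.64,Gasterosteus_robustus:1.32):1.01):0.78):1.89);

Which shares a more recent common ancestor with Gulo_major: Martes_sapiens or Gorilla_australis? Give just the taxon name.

Gorilla_australis

The MRCA of Gulo_major and Gorilla_australis subtends ((Nyctereutes_niger,(((Cavia_fluviatilis,Drosophila_occidentalis),(Anopheles_montanus,Gulo_major)),Saimiri_vulgaris)),((Danio_albus,Listeria_brevicauda),(((Cricetus_albus,Zea_minor),Pan_brevicauda),(Gorilla_australis,Secale_nanus)))) (13 taxa).
The MRCA of Gulo_major and Martes_sapiens subtends ((Sciurus_sapiens,(Martes_sapiens,(Canis_occidentalis,Mustela_vulgaris))),((Nyctereutes_niger,(((Cavia_fluviatilis,Drosophila_occidentalis),(Anopheles_montanus,Gulo_major)),Saimiri_vulgaris)),((Danio_albus,Listeria_brevicauda),(((Cricetus_albus,Zea_minor),Pan_brevicauda),(Gorilla_australis,Secale_nanus))))) (17 taxa).
The first is nested inside the second, so Gulo_major shares a more recent common ancestor with Gorilla_australis.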